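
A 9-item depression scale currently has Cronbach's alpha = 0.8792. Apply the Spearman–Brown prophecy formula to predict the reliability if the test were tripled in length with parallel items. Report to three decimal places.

predicted reliability = 0.956

Length factor m = 3
α' = m·α / (1 + (m−1)·α)
   = 3 × 0.8792 / (1 + (3 − 1) × 0.8792)
   = 2.6376 / 2.7584 = 0.956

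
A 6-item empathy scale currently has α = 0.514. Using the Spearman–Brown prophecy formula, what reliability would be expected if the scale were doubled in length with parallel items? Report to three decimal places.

predicted reliability = 0.679

Length factor m = 2
α' = m·α / (1 + (m−1)·α)
   = 2 × 0.514 / (1 + (2 − 1) × 0.514)
   = 1.0280 / 1.5140 = 0.679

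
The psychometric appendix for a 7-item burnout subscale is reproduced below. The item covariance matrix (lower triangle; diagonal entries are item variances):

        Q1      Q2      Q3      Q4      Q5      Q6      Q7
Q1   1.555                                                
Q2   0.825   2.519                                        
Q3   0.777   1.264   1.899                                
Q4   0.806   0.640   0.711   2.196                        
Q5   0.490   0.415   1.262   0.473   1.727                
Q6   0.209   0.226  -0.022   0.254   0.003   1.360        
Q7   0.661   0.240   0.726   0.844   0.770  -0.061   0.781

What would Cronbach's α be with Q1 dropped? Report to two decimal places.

Cronbach's α = 0.72

Remaining items: Q2, Q3, Q4, Q5, Q6, Q7 (k = 6).
Σσᵢ² = 2.519 + 1.899 + 2.196 + 1.727 + 1.360 + 0.781 = 10.482
Var(T) = 10.482 + 2 × 7.745 = 25.972
α (item deleted) = (6/5)·(1 − 10.482/25.972) = 0.72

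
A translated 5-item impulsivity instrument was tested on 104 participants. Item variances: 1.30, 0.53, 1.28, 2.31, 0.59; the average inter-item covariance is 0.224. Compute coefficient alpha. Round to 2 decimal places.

sum of item variances = 1.30 + 0.53 + 1.28 + 2.31 + 0.59 = 6.01
Sum of the 10 distinct covariances = 10 × 0.224 = 2.240
σ²_T = sum of item variances + 2·Σcov = 6.01 + 2 × 2.240 = 10.490
α = (5/4)·(1 − 6.01/10.490) = 0.53

α = 0.53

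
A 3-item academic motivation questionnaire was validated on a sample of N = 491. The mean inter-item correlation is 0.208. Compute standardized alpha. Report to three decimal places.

standardized alpha = 0.441

Standardized α = k·r̄ / (1 + (k−1)·r̄) = 3 × 0.208 / (1 + 2 × 0.208)
  = 0.6240 / 1.4160 = 0.441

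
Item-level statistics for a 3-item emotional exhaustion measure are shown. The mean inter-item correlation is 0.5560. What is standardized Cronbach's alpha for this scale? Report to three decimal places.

standardized Cronbach's alpha = 0.790

Standardized α = k·r̄ / (1 + (k−1)·r̄) = 3 × 0.5560 / (1 + 2 × 0.5560)
  = 1.6680 / 2.1120 = 0.790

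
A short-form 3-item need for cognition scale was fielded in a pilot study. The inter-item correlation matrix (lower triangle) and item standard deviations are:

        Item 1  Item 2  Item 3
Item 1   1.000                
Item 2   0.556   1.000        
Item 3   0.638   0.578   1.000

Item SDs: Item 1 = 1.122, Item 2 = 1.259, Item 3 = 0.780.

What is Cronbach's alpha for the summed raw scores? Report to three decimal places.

Cronbach's alpha = 0.788

Σσ²ᵢ = 1.122² + 1.259² + 0.780² = 3.4524
Covariances σ_ij = r_ij · s_i · s_j:
  σ(Item 1,Item 2) = 0.556 × 1.122 × 1.259 = 0.7854
  σ(Item 1,Item 3) = 0.638 × 1.122 × 0.780 = 0.5584
  σ(Item 2,Item 3) = 0.578 × 1.259 × 0.780 = 0.5676
σ²_T = Σσ²ᵢ + 2·Σσ_ij = 3.4524 + 2 × 1.9114 = 7.2752
α = (3/2)·(1 − 3.4524/7.2752) = 0.788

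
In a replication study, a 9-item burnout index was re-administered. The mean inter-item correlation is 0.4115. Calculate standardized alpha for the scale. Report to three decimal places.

standardized alpha = 0.863

Standardized α = k·r̄ / (1 + (k−1)·r̄) = 9 × 0.4115 / (1 + 8 × 0.4115)
  = 3.7035 / 4.2920 = 0.863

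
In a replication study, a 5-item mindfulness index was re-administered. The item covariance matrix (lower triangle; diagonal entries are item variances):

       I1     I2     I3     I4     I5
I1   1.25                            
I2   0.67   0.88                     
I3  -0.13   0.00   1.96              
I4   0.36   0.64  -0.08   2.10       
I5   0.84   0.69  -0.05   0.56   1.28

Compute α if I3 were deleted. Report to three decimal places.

α = 0.770

Remaining items: I1, I2, I4, I5 (k = 4).
Σσᵢ² = 1.25 + 0.88 + 2.10 + 1.28 = 5.51
Var(T) = 5.51 + 2 × 3.76 = 13.03
α (item deleted) = (4/3)·(1 − 5.51/13.03) = 0.770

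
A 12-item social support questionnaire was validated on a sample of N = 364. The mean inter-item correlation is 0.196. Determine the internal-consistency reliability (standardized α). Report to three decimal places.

α = 0.745

Standardized α = k·r̄ / (1 + (k−1)·r̄) = 12 × 0.196 / (1 + 11 × 0.196)
  = 2.3520 / 3.1560 = 0.745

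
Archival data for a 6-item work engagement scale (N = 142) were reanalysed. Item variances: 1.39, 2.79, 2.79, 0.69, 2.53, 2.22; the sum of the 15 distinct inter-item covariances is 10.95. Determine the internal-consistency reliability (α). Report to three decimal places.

sum of item variances = 1.39 + 2.79 + 2.79 + 0.69 + 2.53 + 2.22 = 12.41
Sum of distinct covariances = 10.95
total variance = sum of item variances + 2·Σcov = 12.41 + 2 × 10.95 = 34.31
α = (6/5)·(1 − 12.41/34.31) = 0.766

α = 0.766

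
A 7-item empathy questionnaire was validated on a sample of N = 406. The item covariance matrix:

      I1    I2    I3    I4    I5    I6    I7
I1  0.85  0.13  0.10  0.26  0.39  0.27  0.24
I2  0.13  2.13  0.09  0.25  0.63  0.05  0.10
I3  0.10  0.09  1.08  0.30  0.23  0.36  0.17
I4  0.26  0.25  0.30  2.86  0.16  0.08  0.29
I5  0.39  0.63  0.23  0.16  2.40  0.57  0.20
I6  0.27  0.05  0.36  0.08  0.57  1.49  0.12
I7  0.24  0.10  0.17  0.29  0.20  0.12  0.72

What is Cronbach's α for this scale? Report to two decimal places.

α = 0.54

sum of item variances = 0.85 + 2.13 + 1.08 + 2.86 + 2.40 + 1.49 + 0.72 = 11.53
Sum of off-diagonal covariances = 4.99
σ²_T = 11.53 + 2 × 4.99 = 21.51
α = (k/(k−1))·(1 − sum of item variances/σ²_T) = (7/6)·(1 − 11.53/21.51) = 0.54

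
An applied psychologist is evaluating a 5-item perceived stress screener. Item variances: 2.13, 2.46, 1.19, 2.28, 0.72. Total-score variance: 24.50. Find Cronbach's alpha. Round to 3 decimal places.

sum of item variances = 2.13 + 2.46 + 1.19 + 2.28 + 0.72 = 8.78
α = (k/(k−1))·(1 − sum of item variances/total variance) = (5/4)·(1 − 8.78/24.50) = 0.802

Cronbach's alpha = 0.802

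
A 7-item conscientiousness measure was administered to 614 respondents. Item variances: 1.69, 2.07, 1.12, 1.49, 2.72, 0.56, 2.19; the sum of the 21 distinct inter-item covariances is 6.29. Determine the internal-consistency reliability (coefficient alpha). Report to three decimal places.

α = 0.601

ΣVar(i) = 1.69 + 2.07 + 1.12 + 1.49 + 2.72 + 0.56 + 2.19 = 11.84
Sum of distinct covariances = 6.29
σ²_total = ΣVar(i) + 2·Σcov = 11.84 + 2 × 6.29 = 24.42
α = (7/6)·(1 − 11.84/24.42) = 0.601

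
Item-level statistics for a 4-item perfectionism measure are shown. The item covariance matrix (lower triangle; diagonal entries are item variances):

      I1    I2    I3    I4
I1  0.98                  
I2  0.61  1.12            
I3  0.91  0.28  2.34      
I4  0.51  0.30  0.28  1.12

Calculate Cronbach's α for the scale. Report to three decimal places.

Cronbach's α = 0.680

sum of item variances = 0.98 + 1.12 + 2.34 + 1.12 = 5.56
Σ_{i<j} σ_ij = 2.89
Var(T) = 5.56 + 2 × 2.89 = 11.34
α = (k/(k−1))·(1 − sum of item variances/Var(T)) = (4/3)·(1 − 5.56/11.34) = 0.680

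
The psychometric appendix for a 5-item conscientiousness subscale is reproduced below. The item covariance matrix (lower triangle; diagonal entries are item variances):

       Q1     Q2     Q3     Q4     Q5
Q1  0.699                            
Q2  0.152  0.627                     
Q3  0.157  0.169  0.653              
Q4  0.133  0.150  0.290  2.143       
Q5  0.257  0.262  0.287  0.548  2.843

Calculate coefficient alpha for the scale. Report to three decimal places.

α = 0.511

Σσ²ᵢ = 0.699 + 0.627 + 0.653 + 2.143 + 2.843 = 6.965
Σ_{i<j} σ_ij = 2.405
Var(T) = 6.965 + 2 × 2.405 = 11.775
α = (k/(k−1))·(1 − Σσ²ᵢ/Var(T)) = (5/4)·(1 − 6.965/11.775) = 0.511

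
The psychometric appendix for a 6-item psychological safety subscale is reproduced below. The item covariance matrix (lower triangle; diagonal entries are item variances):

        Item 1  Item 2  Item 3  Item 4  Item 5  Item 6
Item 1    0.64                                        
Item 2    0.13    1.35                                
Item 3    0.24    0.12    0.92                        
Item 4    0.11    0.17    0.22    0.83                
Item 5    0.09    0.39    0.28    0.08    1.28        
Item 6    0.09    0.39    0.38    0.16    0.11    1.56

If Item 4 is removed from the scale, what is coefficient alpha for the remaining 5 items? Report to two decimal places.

Remaining items: Item 1, Item 2, Item 3, Item 5, Item 6 (k = 5).
Σσ²ᵢ = 0.64 + 1.35 + 0.92 + 1.28 + 1.56 = 5.75
total variance = 5.75 + 2 × 2.22 = 10.19
α (item deleted) = (5/4)·(1 − 5.75/10.19) = 0.54

α = 0.54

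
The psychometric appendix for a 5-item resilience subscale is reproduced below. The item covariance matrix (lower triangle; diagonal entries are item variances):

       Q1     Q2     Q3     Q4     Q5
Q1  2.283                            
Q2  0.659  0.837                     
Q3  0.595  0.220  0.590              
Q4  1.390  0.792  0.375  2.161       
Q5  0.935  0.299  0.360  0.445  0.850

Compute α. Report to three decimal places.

α = 0.805

Σσ²ᵢ = 2.283 + 0.837 + 0.590 + 2.161 + 0.850 = 6.721
Σ_{i<j} σ_ij = 6.070
σ²_T = 6.721 + 2 × 6.070 = 18.861
α = (k/(k−1))·(1 − Σσ²ᵢ/σ²_T) = (5/4)·(1 − 6.721/18.861) = 0.805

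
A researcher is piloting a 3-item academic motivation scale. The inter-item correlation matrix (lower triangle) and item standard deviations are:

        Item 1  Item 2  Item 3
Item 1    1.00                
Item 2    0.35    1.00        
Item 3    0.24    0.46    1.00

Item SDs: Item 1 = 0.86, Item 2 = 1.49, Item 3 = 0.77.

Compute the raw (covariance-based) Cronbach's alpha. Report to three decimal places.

Σσ²ᵢ = 0.86² + 1.49² + 0.77² = 3.5526
Covariances σ_ij = r_ij · s_i · s_j:
  σ(Item 1,Item 2) = 0.35 × 0.86 × 1.49 = 0.4485
  σ(Item 1,Item 3) = 0.24 × 0.86 × 0.77 = 0.1589
  σ(Item 2,Item 3) = 0.46 × 1.49 × 0.77 = 0.5278
σ²_T = Σσ²ᵢ + 2·Σσ_ij = 3.5526 + 2 × 1.1352 = 5.8230
α = (3/2)·(1 − 3.5526/5.8230) = 0.585

Cronbach's alpha = 0.585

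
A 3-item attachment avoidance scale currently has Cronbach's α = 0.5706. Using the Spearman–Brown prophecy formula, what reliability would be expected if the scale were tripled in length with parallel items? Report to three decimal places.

Length factor m = 3
α' = m·α / (1 + (m−1)·α)
   = 3 × 0.5706 / (1 + (3 − 1) × 0.5706)
   = 1.7118 / 2.1412 = 0.799

predicted reliability = 0.799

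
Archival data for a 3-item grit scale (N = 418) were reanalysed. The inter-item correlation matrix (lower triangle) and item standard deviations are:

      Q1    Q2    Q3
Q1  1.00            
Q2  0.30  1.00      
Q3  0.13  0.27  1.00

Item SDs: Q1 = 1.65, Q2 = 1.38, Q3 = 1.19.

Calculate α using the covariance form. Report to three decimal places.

α = 0.471

Σσ²ᵢ = 1.65² + 1.38² + 1.19² = 6.0430
Covariances σ_ij = r_ij · s_i · s_j:
  σ(Q1,Q2) = 0.30 × 1.65 × 1.38 = 0.6831
  σ(Q1,Q3) = 0.13 × 1.65 × 1.19 = 0.2553
  σ(Q2,Q3) = 0.27 × 1.38 × 1.19 = 0.4434
σ²_T = Σσ²ᵢ + 2·Σσ_ij = 6.0430 + 2 × 1.3818 = 8.8066
α = (3/2)·(1 − 6.0430/8.8066) = 0.471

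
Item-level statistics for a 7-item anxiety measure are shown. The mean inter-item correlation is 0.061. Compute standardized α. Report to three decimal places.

Standardized α = k·r̄ / (1 + (k−1)·r̄) = 7 × 0.061 / (1 + 6 × 0.061)
  = 0.4270 / 1.3660 = 0.313

α = 0.313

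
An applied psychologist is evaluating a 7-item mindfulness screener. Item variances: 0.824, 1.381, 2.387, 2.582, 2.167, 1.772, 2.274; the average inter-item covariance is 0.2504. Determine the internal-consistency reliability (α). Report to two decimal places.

sum of item variances = 0.824 + 1.381 + 2.387 + 2.582 + 2.167 + 1.772 + 2.274 = 13.387
Sum of the 21 distinct covariances = 21 × 0.2504 = 5.2584
total variance = sum of item variances + 2·Σcov = 13.387 + 2 × 5.2584 = 23.9038
α = (7/6)·(1 − 13.387/23.9038) = 0.51

α = 0.51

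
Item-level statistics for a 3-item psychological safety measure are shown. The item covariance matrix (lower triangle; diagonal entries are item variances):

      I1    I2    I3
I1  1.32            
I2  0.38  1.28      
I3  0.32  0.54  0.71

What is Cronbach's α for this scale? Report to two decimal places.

Σσᵢ² = 1.32 + 1.28 + 0.71 = 3.31
Sum of off-diagonal covariances = 1.24
σ²_T = 3.31 + 2 × 1.24 = 5.79
α = (k/(k−1))·(1 − Σσᵢ²/σ²_T) = (3/2)·(1 − 3.31/5.79) = 0.64

α = 0.64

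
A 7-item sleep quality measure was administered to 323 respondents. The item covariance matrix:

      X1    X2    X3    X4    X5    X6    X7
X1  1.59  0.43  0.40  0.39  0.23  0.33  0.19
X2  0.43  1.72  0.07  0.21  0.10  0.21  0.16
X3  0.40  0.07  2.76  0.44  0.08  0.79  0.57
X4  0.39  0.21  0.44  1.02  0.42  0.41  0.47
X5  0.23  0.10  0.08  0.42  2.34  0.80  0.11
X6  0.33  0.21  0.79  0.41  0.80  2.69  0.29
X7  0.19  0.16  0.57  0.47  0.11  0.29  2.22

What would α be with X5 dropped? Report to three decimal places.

α = 0.566

Remaining items: X1, X2, X3, X4, X6, X7 (k = 6).
ΣVar(i) = 1.59 + 1.72 + 2.76 + 1.02 + 2.69 + 2.22 = 12.00
σ²_T = 12.00 + 2 × 5.36 = 22.72
α (item deleted) = (6/5)·(1 − 12.00/22.72) = 0.566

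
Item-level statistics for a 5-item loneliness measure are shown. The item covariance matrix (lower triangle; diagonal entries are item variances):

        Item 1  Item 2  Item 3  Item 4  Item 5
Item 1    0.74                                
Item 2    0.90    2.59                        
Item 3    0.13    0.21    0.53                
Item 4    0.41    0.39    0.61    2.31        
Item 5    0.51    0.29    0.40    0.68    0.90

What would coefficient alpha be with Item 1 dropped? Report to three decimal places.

Remaining items: Item 2, Item 3, Item 4, Item 5 (k = 4).
sum of item variances = 2.59 + 0.53 + 2.31 + 0.90 = 6.33
σ²_T = 6.33 + 2 × 2.58 = 11.49
α (item deleted) = (4/3)·(1 − 6.33/11.49) = 0.599

α = 0.599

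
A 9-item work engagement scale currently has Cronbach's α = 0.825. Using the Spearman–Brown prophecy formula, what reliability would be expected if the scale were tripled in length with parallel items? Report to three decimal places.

Length factor m = 3
α' = m·α / (1 + (m−1)·α)
   = 3 × 0.825 / (1 + (3 − 1) × 0.825)
   = 2.4750 / 2.6500 = 0.934

predicted reliability = 0.934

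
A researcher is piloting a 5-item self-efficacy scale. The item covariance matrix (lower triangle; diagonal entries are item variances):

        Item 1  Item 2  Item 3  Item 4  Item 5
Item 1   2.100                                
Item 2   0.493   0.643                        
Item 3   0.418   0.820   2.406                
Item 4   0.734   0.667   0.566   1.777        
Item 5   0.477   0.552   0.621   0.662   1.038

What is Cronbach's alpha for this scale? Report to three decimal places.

Cronbach's alpha = 0.752

ΣVar(i) = 2.100 + 0.643 + 2.406 + 1.777 + 1.038 = 7.964
Σ_{i<j} σ_ij = 6.010
total variance = 7.964 + 2 × 6.010 = 19.984
α = (k/(k−1))·(1 − ΣVar(i)/total variance) = (5/4)·(1 − 7.964/19.984) = 0.752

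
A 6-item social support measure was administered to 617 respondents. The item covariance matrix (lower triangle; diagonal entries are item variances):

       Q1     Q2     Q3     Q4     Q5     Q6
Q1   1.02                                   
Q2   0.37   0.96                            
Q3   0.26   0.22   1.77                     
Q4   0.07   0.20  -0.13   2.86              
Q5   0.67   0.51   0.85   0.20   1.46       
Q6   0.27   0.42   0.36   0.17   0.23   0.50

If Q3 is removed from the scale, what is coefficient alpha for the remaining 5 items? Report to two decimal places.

α = 0.60

Remaining items: Q1, Q2, Q4, Q5, Q6 (k = 5).
Σσᵢ² = 1.02 + 0.96 + 2.86 + 1.46 + 0.50 = 6.80
Var(T) = 6.80 + 2 × 3.11 = 13.02
α (item deleted) = (5/4)·(1 − 6.80/13.02) = 0.60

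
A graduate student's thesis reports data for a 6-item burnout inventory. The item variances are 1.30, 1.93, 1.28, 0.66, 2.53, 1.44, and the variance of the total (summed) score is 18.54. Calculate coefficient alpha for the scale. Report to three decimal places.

α = 0.608

sum of item variances = 1.30 + 1.93 + 1.28 + 0.66 + 2.53 + 1.44 = 9.14
α = (k/(k−1))·(1 − sum of item variances/σ²_T) = (6/5)·(1 − 9.14/18.54) = 0.608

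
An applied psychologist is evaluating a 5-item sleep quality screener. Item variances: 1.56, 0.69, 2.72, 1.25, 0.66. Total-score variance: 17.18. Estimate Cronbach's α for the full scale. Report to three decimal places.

sum of item variances = 1.56 + 0.69 + 2.72 + 1.25 + 0.66 = 6.88
α = (k/(k−1))·(1 − sum of item variances/total variance) = (5/4)·(1 − 6.88/17.18) = 0.749

Cronbach's α = 0.749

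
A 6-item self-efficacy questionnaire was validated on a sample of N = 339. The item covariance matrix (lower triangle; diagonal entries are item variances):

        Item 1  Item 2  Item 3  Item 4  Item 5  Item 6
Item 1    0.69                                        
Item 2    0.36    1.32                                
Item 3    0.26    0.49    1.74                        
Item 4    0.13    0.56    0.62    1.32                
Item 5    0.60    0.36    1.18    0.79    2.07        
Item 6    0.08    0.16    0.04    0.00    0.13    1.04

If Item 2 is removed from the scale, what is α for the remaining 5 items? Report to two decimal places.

α = 0.66

Remaining items: Item 1, Item 3, Item 4, Item 5, Item 6 (k = 5).
Σσᵢ² = 0.69 + 1.74 + 1.32 + 2.07 + 1.04 = 6.86
σ²_total = 6.86 + 2 × 3.83 = 14.52
α (item deleted) = (5/4)·(1 − 6.86/14.52) = 0.66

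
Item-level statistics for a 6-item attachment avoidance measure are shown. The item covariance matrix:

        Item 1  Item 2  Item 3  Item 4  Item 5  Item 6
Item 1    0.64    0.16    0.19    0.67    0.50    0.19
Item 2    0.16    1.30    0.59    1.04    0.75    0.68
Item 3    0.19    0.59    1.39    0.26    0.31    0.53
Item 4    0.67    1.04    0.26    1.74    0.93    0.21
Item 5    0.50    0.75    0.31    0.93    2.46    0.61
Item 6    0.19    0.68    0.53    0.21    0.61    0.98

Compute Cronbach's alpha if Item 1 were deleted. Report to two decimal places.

Cronbach's alpha = 0.75

Remaining items: Item 2, Item 3, Item 4, Item 5, Item 6 (k = 5).
Σσᵢ² = 1.30 + 1.39 + 1.74 + 2.46 + 0.98 = 7.87
Var(T) = 7.87 + 2 × 5.91 = 19.69
α (item deleted) = (5/4)·(1 − 7.87/19.69) = 0.75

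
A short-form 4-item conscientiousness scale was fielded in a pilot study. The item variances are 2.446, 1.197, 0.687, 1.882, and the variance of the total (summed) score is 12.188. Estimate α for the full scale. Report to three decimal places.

Σσᵢ² = 2.446 + 1.197 + 0.687 + 1.882 = 6.212
α = (k/(k−1))·(1 − Σσᵢ²/σ²_total) = (4/3)·(1 − 6.212/12.188) = 0.654

α = 0.654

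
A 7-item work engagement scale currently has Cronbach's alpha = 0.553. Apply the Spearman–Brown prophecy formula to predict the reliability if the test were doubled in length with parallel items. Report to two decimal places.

predicted reliability = 0.71

Length factor m = 2
α' = m·α / (1 + (m−1)·α)
   = 2 × 0.553 / (1 + (2 − 1) × 0.553)
   = 1.1060 / 1.5530 = 0.71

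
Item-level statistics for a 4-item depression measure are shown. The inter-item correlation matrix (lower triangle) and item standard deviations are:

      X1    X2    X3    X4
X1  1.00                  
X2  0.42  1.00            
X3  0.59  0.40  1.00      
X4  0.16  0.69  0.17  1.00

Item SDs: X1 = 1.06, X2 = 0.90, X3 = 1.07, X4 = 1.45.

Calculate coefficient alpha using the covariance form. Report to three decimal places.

Σσ²ᵢ = 1.06² + 0.90² + 1.07² + 1.45² = 5.1810
Covariances σ_ij = r_ij · s_i · s_j:
  σ(X1,X2) = 0.42 × 1.06 × 0.90 = 0.4007
  σ(X1,X3) = 0.59 × 1.06 × 1.07 = 0.6692
  σ(X1,X4) = 0.16 × 1.06 × 1.45 = 0.2459
  σ(X2,X3) = 0.40 × 0.90 × 1.07 = 0.3852
  σ(X2,X4) = 0.69 × 0.90 × 1.45 = 0.9004
  σ(X3,X4) = 0.17 × 1.07 × 1.45 = 0.2638
σ²_T = Σσ²ᵢ + 2·Σσ_ij = 5.1810 + 2 × 2.8652 = 10.9114
α = (4/3)·(1 − 5.1810/10.9114) = 0.700

α = 0.700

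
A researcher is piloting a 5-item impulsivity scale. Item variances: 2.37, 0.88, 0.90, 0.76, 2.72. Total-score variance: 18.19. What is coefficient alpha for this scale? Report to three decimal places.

sum of item variances = 2.37 + 0.88 + 0.90 + 0.76 + 2.72 = 7.63
α = (k/(k−1))·(1 − sum of item variances/total variance) = (5/4)·(1 − 7.63/18.19) = 0.726

coefficient alpha = 0.726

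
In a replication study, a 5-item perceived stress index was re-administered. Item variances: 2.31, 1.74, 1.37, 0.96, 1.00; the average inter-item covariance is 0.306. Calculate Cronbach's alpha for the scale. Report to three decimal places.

ΣVar(i) = 2.31 + 1.74 + 1.37 + 0.96 + 1.00 = 7.38
Sum of the 10 distinct covariances = 10 × 0.306 = 3.060
σ²_total = ΣVar(i) + 2·Σcov = 7.38 + 2 × 3.060 = 13.500
α = (5/4)·(1 − 7.38/13.500) = 0.567

Cronbach's alpha = 0.567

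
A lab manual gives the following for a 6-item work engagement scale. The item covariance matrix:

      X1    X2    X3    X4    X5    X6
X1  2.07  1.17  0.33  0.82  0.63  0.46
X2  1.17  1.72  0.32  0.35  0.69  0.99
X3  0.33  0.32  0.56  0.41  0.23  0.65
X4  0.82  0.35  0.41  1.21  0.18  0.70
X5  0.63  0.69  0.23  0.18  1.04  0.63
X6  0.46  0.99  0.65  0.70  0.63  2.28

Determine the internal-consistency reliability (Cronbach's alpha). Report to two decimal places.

Cronbach's alpha = 0.79

Σσ²ᵢ = 2.07 + 1.72 + 0.56 + 1.21 + 1.04 + 2.28 = 8.88
Sum of off-diagonal covariances = 8.56
σ²_T = 8.88 + 2 × 8.56 = 26.00
α = (k/(k−1))·(1 − Σσ²ᵢ/σ²_T) = (6/5)·(1 − 8.88/26.00) = 0.79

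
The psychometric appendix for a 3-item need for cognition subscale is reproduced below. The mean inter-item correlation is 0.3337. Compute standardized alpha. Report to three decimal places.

Standardized α = k·r̄ / (1 + (k−1)·r̄) = 3 × 0.3337 / (1 + 2 × 0.3337)
  = 1.0011 / 1.6674 = 0.600

standardized alpha = 0.600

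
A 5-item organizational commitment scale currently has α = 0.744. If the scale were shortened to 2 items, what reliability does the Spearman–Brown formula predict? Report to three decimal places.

Length factor m = 2/5 = 0.4000
α' = m·α / (1 − (1−m)·α)
   = 2/5 × 0.744 / (1 − (1 − 2/5) × 0.744)
   = 0.2976 / 0.5536 = 0.538

predicted reliability = 0.538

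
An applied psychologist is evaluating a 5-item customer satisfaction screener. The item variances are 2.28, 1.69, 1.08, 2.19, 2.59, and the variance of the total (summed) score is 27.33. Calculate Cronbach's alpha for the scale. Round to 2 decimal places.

Σσᵢ² = 2.28 + 1.69 + 1.08 + 2.19 + 2.59 = 9.83
α = (k/(k−1))·(1 − Σσᵢ²/σ²_T) = (5/4)·(1 − 9.83/27.33) = 0.80

Cronbach's alpha = 0.80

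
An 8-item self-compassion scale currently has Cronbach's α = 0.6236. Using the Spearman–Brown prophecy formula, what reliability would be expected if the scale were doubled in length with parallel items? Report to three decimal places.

predicted reliability = 0.768

Length factor m = 2
α' = m·α / (1 + (m−1)·α)
   = 2 × 0.6236 / (1 + (2 − 1) × 0.6236)
   = 1.2472 / 1.6236 = 0.768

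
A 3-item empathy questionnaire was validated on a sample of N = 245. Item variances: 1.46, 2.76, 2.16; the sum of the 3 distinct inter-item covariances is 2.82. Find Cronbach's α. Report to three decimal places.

Σσ²ᵢ = 1.46 + 2.76 + 2.16 = 6.38
Sum of distinct covariances = 2.82
Var(T) = Σσ²ᵢ + 2·Σcov = 6.38 + 2 × 2.82 = 12.02
α = (3/2)·(1 − 6.38/12.02) = 0.704

Cronbach's α = 0.704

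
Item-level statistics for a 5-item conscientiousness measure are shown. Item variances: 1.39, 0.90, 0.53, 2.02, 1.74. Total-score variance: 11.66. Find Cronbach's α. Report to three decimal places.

α = 0.545

Σσᵢ² = 1.39 + 0.90 + 0.53 + 2.02 + 1.74 = 6.58
α = (k/(k−1))·(1 − Σσᵢ²/total variance) = (5/4)·(1 − 6.58/11.66) = 0.545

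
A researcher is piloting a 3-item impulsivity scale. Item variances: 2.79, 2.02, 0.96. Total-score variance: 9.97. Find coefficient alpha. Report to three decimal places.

sum of item variances = 2.79 + 2.02 + 0.96 = 5.77
α = (k/(k−1))·(1 − sum of item variances/σ²_T) = (3/2)·(1 − 5.77/9.97) = 0.632

coefficient alpha = 0.632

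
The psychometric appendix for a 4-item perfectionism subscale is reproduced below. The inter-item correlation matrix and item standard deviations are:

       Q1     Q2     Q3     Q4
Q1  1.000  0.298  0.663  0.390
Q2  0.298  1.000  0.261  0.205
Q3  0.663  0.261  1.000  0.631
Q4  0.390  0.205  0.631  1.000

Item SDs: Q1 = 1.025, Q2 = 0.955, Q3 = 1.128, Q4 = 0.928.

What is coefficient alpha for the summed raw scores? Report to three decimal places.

Σσ²ᵢ = 1.025² + 0.955² + 1.128² + 0.928² = 4.0962
Covariances σ_ij = r_ij · s_i · s_j:
  σ(Q1,Q2) = 0.298 × 1.025 × 0.955 = 0.2917
  σ(Q1,Q3) = 0.663 × 1.025 × 1.128 = 0.7666
  σ(Q1,Q4) = 0.390 × 1.025 × 0.928 = 0.3710
  σ(Q2,Q3) = 0.261 × 0.955 × 1.128 = 0.2812
  σ(Q2,Q4) = 0.205 × 0.955 × 0.928 = 0.1817
  σ(Q3,Q4) = 0.631 × 1.128 × 0.928 = 0.6605
σ²_T = Σσ²ᵢ + 2·Σσ_ij = 4.0962 + 2 × 2.5527 = 9.2016
α = (4/3)·(1 − 4.0962/9.2016) = 0.740

coefficient alpha = 0.740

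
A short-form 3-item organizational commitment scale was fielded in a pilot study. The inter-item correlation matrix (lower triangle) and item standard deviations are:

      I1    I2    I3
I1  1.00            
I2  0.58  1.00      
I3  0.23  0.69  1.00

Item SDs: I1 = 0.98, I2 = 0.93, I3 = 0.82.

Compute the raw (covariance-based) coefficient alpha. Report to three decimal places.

Σσ²ᵢ = 0.98² + 0.93² + 0.82² = 2.4977
Covariances σ_ij = r_ij · s_i · s_j:
  σ(I1,I2) = 0.58 × 0.98 × 0.93 = 0.5286
  σ(I1,I3) = 0.23 × 0.98 × 0.82 = 0.1848
  σ(I2,I3) = 0.69 × 0.93 × 0.82 = 0.5262
σ²_T = Σσ²ᵢ + 2·Σσ_ij = 2.4977 + 2 × 1.2396 = 4.9769
α = (3/2)·(1 − 2.4977/4.9769) = 0.747

α = 0.747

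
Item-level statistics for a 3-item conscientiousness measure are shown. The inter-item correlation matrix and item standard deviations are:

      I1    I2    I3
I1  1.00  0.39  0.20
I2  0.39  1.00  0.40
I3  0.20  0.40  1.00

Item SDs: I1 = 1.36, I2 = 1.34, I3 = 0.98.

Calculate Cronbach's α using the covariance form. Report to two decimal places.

Cronbach's α = 0.59

Σσ²ᵢ = 1.36² + 1.34² + 0.98² = 4.6056
Covariances σ_ij = r_ij · s_i · s_j:
  σ(I1,I2) = 0.39 × 1.36 × 1.34 = 0.7107
  σ(I1,I3) = 0.20 × 1.36 × 0.98 = 0.2666
  σ(I2,I3) = 0.40 × 1.34 × 0.98 = 0.5253
σ²_T = Σσ²ᵢ + 2·Σσ_ij = 4.6056 + 2 × 1.5026 = 7.6108
α = (3/2)·(1 − 4.6056/7.6108) = 0.59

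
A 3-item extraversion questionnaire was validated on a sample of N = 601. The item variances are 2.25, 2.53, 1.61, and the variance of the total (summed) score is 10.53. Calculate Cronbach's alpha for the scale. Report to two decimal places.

Σσᵢ² = 2.25 + 2.53 + 1.61 = 6.39
α = (k/(k−1))·(1 − Σσᵢ²/σ²_T) = (3/2)·(1 − 6.39/10.53) = 0.59

Cronbach's alpha = 0.59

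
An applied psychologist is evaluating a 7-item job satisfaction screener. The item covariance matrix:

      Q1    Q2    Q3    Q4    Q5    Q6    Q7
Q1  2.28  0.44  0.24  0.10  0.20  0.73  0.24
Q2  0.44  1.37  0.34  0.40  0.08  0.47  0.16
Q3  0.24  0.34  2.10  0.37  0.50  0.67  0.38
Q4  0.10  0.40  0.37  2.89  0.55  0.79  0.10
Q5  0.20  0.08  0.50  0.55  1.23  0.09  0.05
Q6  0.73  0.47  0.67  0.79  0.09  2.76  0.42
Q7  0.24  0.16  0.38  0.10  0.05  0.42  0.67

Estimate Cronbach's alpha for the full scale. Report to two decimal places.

ΣVar(i) = 2.28 + 1.37 + 2.10 + 2.89 + 1.23 + 2.76 + 0.67 = 13.30
Sum of the distinct covariances = 7.32
total variance = 13.30 + 2 × 7.32 = 27.94
α = (k/(k−1))·(1 − ΣVar(i)/total variance) = (7/6)·(1 − 13.30/27.94) = 0.61

Cronbach's alpha = 0.61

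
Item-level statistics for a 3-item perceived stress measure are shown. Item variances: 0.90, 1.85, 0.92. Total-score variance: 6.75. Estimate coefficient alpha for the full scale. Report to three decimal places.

ΣVar(i) = 0.90 + 1.85 + 0.92 = 3.67
α = (k/(k−1))·(1 − ΣVar(i)/Var(T)) = (3/2)·(1 − 3.67/6.75) = 0.684

α = 0.684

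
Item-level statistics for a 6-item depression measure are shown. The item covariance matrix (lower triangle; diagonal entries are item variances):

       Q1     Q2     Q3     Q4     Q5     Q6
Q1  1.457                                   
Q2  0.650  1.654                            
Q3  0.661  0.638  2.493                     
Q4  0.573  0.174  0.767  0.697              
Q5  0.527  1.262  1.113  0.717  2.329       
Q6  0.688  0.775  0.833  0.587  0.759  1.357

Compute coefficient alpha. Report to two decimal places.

Σσ²ᵢ = 1.457 + 1.654 + 2.493 + 0.697 + 2.329 + 1.357 = 9.987
Σ_{i<j} σ_ij = 10.724
total variance = 9.987 + 2 × 10.724 = 31.435
α = (k/(k−1))·(1 − Σσ²ᵢ/total variance) = (6/5)·(1 − 9.987/31.435) = 0.82

coefficient alpha = 0.82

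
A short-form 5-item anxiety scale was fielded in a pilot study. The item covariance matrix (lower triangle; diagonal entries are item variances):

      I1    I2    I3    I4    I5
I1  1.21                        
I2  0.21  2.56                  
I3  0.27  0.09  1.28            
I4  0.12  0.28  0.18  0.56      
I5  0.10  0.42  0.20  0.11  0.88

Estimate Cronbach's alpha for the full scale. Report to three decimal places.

α = 0.474

sum of item variances = 1.21 + 2.56 + 1.28 + 0.56 + 0.88 = 6.49
Σ_{i<j} σ_ij = 1.98
Var(T) = 6.49 + 2 × 1.98 = 10.45
α = (k/(k−1))·(1 − sum of item variances/Var(T)) = (5/4)·(1 − 6.49/10.45) = 0.474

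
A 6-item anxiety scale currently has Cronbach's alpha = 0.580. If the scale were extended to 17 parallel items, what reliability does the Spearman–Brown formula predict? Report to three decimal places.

Length factor m = 17/6 = 2.8333
α' = m·α / (1 + (m−1)·α)
   = 17/6 × 0.580 / (1 + (17/6 − 1) × 0.580)
   = 1.6433 / 2.0633 = 0.796

predicted reliability = 0.796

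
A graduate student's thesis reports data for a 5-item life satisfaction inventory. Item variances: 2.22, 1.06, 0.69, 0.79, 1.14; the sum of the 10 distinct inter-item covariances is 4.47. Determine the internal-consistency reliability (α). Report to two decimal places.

α = 0.75

Σσ²ᵢ = 2.22 + 1.06 + 0.69 + 0.79 + 1.14 = 5.90
Sum of distinct covariances = 4.47
σ²_T = Σσ²ᵢ + 2·Σcov = 5.90 + 2 × 4.47 = 14.84
α = (5/4)·(1 − 5.90/14.84) = 0.75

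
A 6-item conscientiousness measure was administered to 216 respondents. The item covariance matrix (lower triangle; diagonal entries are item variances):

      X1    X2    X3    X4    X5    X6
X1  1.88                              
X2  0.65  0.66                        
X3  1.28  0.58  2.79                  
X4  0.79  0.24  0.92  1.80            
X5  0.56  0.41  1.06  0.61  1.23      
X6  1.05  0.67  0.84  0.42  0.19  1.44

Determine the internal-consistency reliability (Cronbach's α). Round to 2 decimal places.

sum of item variances = 1.88 + 0.66 + 2.79 + 1.80 + 1.23 + 1.44 = 9.80
Sum of the distinct covariances = 10.27
Var(T) = 9.80 + 2 × 10.27 = 30.34
α = (k/(k−1))·(1 − sum of item variances/Var(T)) = (6/5)·(1 − 9.80/30.34) = 0.81

Cronbach's α = 0.81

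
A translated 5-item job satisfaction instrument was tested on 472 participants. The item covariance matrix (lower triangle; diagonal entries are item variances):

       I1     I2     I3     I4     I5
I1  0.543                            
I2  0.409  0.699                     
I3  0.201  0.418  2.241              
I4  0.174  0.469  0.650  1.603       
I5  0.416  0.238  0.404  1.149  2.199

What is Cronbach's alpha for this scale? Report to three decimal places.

α = 0.693

ΣVar(i) = 0.543 + 0.699 + 2.241 + 1.603 + 2.199 = 7.285
Σ_{i<j} σ_ij = 4.528
Var(T) = 7.285 + 2 × 4.528 = 16.341
α = (k/(k−1))·(1 − ΣVar(i)/Var(T)) = (5/4)·(1 − 7.285/16.341) = 0.693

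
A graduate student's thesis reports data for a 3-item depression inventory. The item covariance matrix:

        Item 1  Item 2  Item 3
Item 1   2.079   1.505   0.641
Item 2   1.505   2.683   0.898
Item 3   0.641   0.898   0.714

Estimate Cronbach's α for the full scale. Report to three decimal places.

α = 0.790

ΣVar(i) = 2.079 + 2.683 + 0.714 = 5.476
Sum of the distinct covariances = 3.044
σ²_T = 5.476 + 2 × 3.044 = 11.564
α = (k/(k−1))·(1 − ΣVar(i)/σ²_T) = (3/2)·(1 − 5.476/11.564) = 0.790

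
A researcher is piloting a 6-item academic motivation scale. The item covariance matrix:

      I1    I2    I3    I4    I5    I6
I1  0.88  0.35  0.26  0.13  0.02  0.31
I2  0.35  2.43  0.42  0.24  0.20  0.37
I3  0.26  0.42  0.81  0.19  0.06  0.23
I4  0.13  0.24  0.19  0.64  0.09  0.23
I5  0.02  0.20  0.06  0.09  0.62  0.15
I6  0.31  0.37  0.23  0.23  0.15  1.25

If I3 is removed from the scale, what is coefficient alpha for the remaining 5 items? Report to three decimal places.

Remaining items: I1, I2, I4, I5, I6 (k = 5).
ΣVar(i) = 0.88 + 2.43 + 0.64 + 0.62 + 1.25 = 5.82
Var(T) = 5.82 + 2 × 2.09 = 10.00
α (item deleted) = (5/4)·(1 − 5.82/10.00) = 0.522

α = 0.522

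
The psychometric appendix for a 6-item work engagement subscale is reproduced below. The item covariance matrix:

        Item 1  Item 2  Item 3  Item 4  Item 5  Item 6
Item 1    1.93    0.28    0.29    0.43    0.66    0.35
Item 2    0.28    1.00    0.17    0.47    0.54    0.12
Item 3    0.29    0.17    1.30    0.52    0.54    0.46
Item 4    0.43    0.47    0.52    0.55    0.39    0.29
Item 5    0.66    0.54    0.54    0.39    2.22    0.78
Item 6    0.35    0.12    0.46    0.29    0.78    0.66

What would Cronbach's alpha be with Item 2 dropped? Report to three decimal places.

Remaining items: Item 1, Item 3, Item 4, Item 5, Item 6 (k = 5).
Σσ²ᵢ = 1.93 + 1.30 + 0.55 + 2.22 + 0.66 = 6.66
σ²_T = 6.66 + 2 × 4.71 = 16.08
α (item deleted) = (5/4)·(1 − 6.66/16.08) = 0.732

α = 0.732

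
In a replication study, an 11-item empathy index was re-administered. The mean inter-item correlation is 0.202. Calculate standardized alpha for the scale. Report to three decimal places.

Standardized α = k·r̄ / (1 + (k−1)·r̄) = 11 × 0.202 / (1 + 10 × 0.202)
  = 2.2220 / 3.0200 = 0.736

standardized alpha = 0.736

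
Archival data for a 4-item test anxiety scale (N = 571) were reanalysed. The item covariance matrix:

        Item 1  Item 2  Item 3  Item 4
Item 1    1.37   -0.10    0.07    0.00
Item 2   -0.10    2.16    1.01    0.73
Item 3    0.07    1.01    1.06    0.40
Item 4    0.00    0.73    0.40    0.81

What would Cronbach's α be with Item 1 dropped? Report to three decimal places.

Remaining items: Item 2, Item 3, Item 4 (k = 3).
Σσᵢ² = 2.16 + 1.06 + 0.81 = 4.03
Var(T) = 4.03 + 2 × 2.14 = 8.31
α (item deleted) = (3/2)·(1 − 4.03/8.31) = 0.773

α = 0.773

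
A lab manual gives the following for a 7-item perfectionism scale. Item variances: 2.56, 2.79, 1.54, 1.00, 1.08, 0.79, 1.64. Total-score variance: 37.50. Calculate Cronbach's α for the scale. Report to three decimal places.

Cronbach's α = 0.812

Σσ²ᵢ = 2.56 + 2.79 + 1.54 + 1.00 + 1.08 + 0.79 + 1.64 = 11.40
α = (k/(k−1))·(1 − Σσ²ᵢ/σ²_T) = (7/6)·(1 − 11.40/37.50) = 0.812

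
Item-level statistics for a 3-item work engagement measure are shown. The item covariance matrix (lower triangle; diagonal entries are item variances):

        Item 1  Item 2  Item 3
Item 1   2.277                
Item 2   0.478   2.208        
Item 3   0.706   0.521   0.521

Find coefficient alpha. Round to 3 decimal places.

α = 0.608

sum of item variances = 2.277 + 2.208 + 0.521 = 5.006
Sum of off-diagonal covariances = 1.705
Var(T) = 5.006 + 2 × 1.705 = 8.416
α = (k/(k−1))·(1 − sum of item variances/Var(T)) = (3/2)·(1 − 5.006/8.416) = 0.608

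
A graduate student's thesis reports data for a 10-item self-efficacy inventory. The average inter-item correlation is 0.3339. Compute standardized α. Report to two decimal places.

Standardized α = k·r̄ / (1 + (k−1)·r̄) = 10 × 0.3339 / (1 + 9 × 0.3339)
  = 3.3390 / 4.0051 = 0.83

standardized α = 0.83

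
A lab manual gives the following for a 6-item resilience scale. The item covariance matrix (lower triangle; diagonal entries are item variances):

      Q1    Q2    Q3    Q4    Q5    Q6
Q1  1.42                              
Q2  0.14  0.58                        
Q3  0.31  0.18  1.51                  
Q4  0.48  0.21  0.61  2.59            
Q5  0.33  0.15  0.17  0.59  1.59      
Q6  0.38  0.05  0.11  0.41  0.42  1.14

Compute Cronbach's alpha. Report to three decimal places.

Σσ²ᵢ = 1.42 + 0.58 + 1.51 + 2.59 + 1.59 + 1.14 = 8.83
Σ_{i<j} σ_ij = 4.54
σ²_T = 8.83 + 2 × 4.54 = 17.91
α = (k/(k−1))·(1 − Σσ²ᵢ/σ²_T) = (6/5)·(1 − 8.83/17.91) = 0.608

α = 0.608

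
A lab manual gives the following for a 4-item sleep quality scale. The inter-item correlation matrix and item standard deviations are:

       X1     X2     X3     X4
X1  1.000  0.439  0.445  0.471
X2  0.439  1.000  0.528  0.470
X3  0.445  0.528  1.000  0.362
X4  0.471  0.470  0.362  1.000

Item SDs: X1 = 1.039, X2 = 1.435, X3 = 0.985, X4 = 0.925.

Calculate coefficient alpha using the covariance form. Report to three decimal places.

Σσ²ᵢ = 1.039² + 1.435² + 0.985² + 0.925² = 4.9646
Covariances σ_ij = r_ij · s_i · s_j:
  σ(X1,X2) = 0.439 × 1.039 × 1.435 = 0.6545
  σ(X1,X3) = 0.445 × 1.039 × 0.985 = 0.4554
  σ(X1,X4) = 0.471 × 1.039 × 0.925 = 0.4527
  σ(X2,X3) = 0.528 × 1.435 × 0.985 = 0.7463
  σ(X2,X4) = 0.470 × 1.435 × 0.925 = 0.6239
  σ(X3,X4) = 0.362 × 0.985 × 0.925 = 0.3298
σ²_T = Σσ²ᵢ + 2·Σσ_ij = 4.9646 + 2 × 3.2626 = 11.4898
α = (4/3)·(1 − 4.9646/11.4898) = 0.757

α = 0.757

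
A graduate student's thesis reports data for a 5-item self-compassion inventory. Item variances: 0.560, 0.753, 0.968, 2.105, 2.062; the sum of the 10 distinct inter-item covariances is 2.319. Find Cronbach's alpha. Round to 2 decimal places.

α = 0.52

sum of item variances = 0.560 + 0.753 + 0.968 + 2.105 + 2.062 = 6.448
Sum of distinct covariances = 2.319
σ²_T = sum of item variances + 2·Σcov = 6.448 + 2 × 2.319 = 11.086
α = (5/4)·(1 − 6.448/11.086) = 0.52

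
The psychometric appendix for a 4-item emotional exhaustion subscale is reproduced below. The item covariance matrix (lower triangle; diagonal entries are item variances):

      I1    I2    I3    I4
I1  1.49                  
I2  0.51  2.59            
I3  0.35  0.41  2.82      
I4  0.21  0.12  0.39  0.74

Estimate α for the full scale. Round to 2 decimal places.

Σσ²ᵢ = 1.49 + 2.59 + 2.82 + 0.74 = 7.64
Σ_{i<j} σ_ij = 1.99
σ²_total = 7.64 + 2 × 1.99 = 11.62
α = (k/(k−1))·(1 − Σσ²ᵢ/σ²_total) = (4/3)·(1 − 7.64/11.62) = 0.46

α = 0.46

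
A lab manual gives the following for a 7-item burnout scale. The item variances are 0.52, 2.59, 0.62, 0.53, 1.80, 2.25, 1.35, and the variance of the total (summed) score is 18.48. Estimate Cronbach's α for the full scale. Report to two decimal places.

Σσᵢ² = 0.52 + 2.59 + 0.62 + 0.53 + 1.80 + 2.25 + 1.35 = 9.66
α = (k/(k−1))·(1 − Σσᵢ²/Var(T)) = (7/6)·(1 − 9.66/18.48) = 0.56

α = 0.56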